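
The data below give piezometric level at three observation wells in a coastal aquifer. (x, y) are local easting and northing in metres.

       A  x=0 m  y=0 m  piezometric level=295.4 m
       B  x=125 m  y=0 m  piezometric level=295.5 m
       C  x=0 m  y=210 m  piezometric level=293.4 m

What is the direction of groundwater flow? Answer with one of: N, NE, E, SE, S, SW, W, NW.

∂h/∂x = (295.5 − 295.4) / (125 − 0) = +0.0008000
∂h/∂y = (293.4 − 295.4) / (210 − 0) = -0.009524
Flow = −∇h = (-0.0008000 east, +0.009524 north), which points north.

N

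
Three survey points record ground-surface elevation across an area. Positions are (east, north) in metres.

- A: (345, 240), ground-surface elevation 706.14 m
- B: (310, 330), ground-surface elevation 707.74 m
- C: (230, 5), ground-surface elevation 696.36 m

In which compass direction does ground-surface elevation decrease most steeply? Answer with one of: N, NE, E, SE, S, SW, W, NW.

Three-point gradient (reference A): Δ to B = (-35, 90, +1.60), Δ to C = (-115, -235, -9.78).
∂z/∂x = +0.02714, ∂z/∂y = +0.02833 (det = 18575).
Steepest decrease is along −∇f = (-0.02714 E, -0.02833 N) → southwest.

SW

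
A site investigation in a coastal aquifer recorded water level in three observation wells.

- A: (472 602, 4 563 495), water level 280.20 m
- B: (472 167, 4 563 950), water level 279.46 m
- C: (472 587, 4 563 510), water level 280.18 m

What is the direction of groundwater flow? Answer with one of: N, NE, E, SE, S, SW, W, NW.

NE

Three-point gradient (reference A): Δ to B = (-435, 455, -0.74), Δ to C = (-15, 15, -0.02).
∂h/∂x = -0.006667, ∂h/∂y = -0.008000 (det = 300).
Flow = −∇h = (+0.006667 east, +0.008000 north), which points northeast.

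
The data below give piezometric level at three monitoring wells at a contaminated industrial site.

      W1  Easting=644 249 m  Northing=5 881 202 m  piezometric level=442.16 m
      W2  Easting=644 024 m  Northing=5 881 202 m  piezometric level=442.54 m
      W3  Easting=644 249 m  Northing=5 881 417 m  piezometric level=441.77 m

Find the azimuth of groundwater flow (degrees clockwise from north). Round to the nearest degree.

∂h/∂x = (442.54 − 442.16) / (644024 − 644249) = -0.001689
∂h/∂y = (441.77 − 442.16) / (5881417 − 5881202) = -0.001814
Flow direction (−∇h) has components (+0.001689 E, +0.001814 N).
Azimuth = atan2(E, N) = atan2(+0.001689, +0.001814) = 43.0° ≈ 043°.

043°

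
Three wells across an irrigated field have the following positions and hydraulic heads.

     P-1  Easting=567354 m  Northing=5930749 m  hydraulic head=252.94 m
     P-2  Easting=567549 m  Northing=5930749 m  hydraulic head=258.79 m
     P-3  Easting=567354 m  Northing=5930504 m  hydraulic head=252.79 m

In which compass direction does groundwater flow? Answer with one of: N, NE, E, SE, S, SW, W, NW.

∂h/∂x = (258.79 − 252.94) / (567549 − 567354) = +0.03000
∂h/∂y = (252.79 − 252.94) / (5930504 − 5930749) = +0.0006122
Flow = −∇h = (-0.03000 east, -0.0006122 north), which points west.

W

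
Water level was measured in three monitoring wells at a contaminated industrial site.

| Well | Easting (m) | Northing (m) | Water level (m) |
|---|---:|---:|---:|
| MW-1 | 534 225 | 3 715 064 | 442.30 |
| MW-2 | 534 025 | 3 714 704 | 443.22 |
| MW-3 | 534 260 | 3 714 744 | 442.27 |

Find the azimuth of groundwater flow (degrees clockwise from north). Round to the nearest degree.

Taking MW-1 as reference: MW-2−MW-1 = (-200, -360, +0.92); MW-3−MW-1 = (35, -320, -0.03).
Solve a·Δx + b·Δy = Δh: det = (-200)·(-320) − 35·(-360) = 76600.
∂h/∂x = [(+0.92)·(-320) − (-0.03)·(-360)] / 76600 = -0.003984
∂h/∂y = [(-200)·(-0.03) − 35·(+0.92)] / 76600 = -0.0003420
Flow direction (−∇h) has components (+0.003984 E, +0.0003420 N).
Azimuth = atan2(E, N) = atan2(+0.003984, +0.0003420) = 85.1° ≈ 085°.

085°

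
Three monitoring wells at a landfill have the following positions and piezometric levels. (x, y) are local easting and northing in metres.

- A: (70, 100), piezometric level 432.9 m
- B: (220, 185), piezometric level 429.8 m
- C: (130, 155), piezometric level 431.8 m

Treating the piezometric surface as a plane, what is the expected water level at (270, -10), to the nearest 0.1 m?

427.3 m

Differences from A: to B (Δx, Δy, Δh) = (150, 85, -3.1); to C = (60, 55, -1.1).
Determinant of the coordinate differences = 150·55 − 60·85 = 3150.
∂h/∂x = [(-3.1)·55 − (-1.1)·85] / 3150 = -0.02444
∂h/∂y = [150·(-1.1) − 60·(-3.1)] / 3150 = +0.006667
h(270, -10) = 432.9 + (-0.02444)·(200) + (+0.006667)·(-110) = 432.9 -4.889 -0.733 = 427.278 m.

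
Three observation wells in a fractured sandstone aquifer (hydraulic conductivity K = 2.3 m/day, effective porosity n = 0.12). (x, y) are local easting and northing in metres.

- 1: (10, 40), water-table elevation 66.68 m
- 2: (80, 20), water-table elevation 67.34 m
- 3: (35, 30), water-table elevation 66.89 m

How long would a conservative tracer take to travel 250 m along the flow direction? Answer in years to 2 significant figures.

2.4 years

With h = a·x + b·y + c and 1 as origin, the differences give:
  70·a + (-20)·b = +0.66
  25·a + (-10)·b = +0.21
Eliminate b (×(-10) and ×(-20), subtract): -200·a = -2.400 → a = ∂h/∂x = +0.01200
Back-substitute: b = ∂h/∂y = +0.009000.
|∇h| = √(0.01200² + 0.009000²) = 0.015
Seepage velocity v = K·i/n = 2.3 × 0.015 / 0.12 = 0.2875 m/day.
t = 250 / 0.2875 = 869.6 days = 2.38 years.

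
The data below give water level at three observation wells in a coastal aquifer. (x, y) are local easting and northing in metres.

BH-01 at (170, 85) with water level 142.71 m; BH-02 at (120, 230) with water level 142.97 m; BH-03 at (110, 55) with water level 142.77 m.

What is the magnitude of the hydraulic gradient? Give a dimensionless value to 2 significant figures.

Taking BH-01 as reference: BH-02−BH-01 = (-50, 145, +0.26); BH-03−BH-01 = (-60, -30, +0.06).
Solve a·Δx + b·Δy = Δh: det = (-50)·(-30) − (-60)·145 = 10200.
∂h/∂x = [(+0.26)·(-30) − (+0.06)·145] / 10200 = -0.001618
∂h/∂y = [(-50)·(+0.06) − (-60)·(+0.26)] / 10200 = +0.001235
|∇h| = √(-0.001618² + 0.001235²) = 0.002035

0.0020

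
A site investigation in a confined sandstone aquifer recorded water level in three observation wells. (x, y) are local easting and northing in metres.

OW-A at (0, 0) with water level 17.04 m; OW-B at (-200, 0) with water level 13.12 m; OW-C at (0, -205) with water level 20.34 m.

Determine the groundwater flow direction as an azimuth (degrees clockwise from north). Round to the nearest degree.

309°

∂h/∂x = (13.12 − 17.04) / (-200 − 0) = +0.01960
∂h/∂y = (20.34 − 17.04) / (-205 − 0) = -0.01610
Flow direction (−∇h) has components (-0.01960 E, +0.01610 N).
Azimuth = atan2(E, N) = atan2(-0.01960, +0.01610) = 309.4° ≈ 309°.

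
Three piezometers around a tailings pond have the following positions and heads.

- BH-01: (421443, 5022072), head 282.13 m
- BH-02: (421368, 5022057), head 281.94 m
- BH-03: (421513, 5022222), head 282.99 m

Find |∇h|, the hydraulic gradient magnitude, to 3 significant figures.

0.00525

Differences from BH-01: to BH-02 (Δx, Δy, Δh) = (-75, -15, -0.19); to BH-03 = (70, 150, +0.86).
Determinant of the coordinate differences = (-75)·150 − 70·(-15) = -10200.
∂h/∂x = [(-0.19)·150 − (+0.86)·(-15)] / -10200 = +0.001529
∂h/∂y = [(-75)·(+0.86) − 70·(-0.19)] / -10200 = +0.005020
|∇h| = √(0.001529² + 0.005020²) = 0.005248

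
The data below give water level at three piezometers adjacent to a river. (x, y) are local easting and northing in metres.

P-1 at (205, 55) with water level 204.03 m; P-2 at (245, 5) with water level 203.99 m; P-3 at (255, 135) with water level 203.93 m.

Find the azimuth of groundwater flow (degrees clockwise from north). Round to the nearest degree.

With h = a·x + b·y + c and P-1 as origin, the differences give:
  40·a + (-50)·b = -0.04
  50·a + 80·b = -0.10
Eliminate b (×80 and ×(-50), subtract): 5700·a = -8.200 → a = ∂h/∂x = -0.001439
Back-substitute: b = ∂h/∂y = -0.0003509.
Flow direction (−∇h) has components (+0.001439 E, +0.0003509 N).
Azimuth = atan2(E, N) = atan2(+0.001439, +0.0003509) = 76.3° ≈ 076°.

076°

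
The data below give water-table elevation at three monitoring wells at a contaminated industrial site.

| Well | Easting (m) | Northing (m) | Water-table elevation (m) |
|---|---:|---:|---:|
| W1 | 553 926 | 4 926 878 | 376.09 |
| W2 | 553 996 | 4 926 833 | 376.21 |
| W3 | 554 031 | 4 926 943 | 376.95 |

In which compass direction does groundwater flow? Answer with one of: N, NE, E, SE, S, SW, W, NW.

Differences from W1: to W2 (Δx, Δy, Δh) = (70, -45, +0.12); to W3 = (105, 65, +0.86).
Determinant of the coordinate differences = 70·65 − 105·(-45) = 9275.
∂h/∂x = [(+0.12)·65 − (+0.86)·(-45)] / 9275 = +0.005013
∂h/∂y = [70·(+0.86) − 105·(+0.12)] / 9275 = +0.005132
Flow = −∇h = (-0.005013 east, -0.005132 north), which points southwest.

SW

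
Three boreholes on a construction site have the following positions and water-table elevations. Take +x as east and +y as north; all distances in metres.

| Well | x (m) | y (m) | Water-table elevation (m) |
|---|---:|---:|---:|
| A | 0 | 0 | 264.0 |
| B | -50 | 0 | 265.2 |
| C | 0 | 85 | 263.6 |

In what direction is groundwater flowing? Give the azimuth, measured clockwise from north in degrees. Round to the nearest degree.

079°

∂h/∂x = (265.2 − 264.0) / (-50 − 0) = -0.02400
∂h/∂y = (263.6 − 264.0) / (85 − 0) = -0.004706
Flow direction (−∇h) has components (+0.02400 E, +0.004706 N).
Azimuth = atan2(E, N) = atan2(+0.02400, +0.004706) = 78.9° ≈ 079°.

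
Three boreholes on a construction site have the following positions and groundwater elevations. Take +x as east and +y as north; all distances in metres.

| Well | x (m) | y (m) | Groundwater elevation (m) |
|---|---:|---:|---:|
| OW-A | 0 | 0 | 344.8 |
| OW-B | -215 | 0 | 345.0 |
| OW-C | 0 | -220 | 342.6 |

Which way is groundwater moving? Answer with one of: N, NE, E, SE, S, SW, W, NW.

∂h/∂x = (345.0 − 344.8) / (-215 − 0) = -0.0009302
∂h/∂y = (342.6 − 344.8) / (-220 − 0) = +0.010000
Flow = −∇h = (+0.0009302 east, -0.010000 north), which points south.

S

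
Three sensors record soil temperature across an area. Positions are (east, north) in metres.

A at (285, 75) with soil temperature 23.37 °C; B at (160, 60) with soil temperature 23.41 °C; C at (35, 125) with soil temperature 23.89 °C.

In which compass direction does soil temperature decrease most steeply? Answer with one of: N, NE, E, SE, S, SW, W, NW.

With T = a·x + b·y + c and A as origin, the differences give:
  (-125)·a + (-15)·b = +0.04
  (-250)·a + 50·b = +0.52
Eliminate b (×50 and ×(-15), subtract): -10000·a = 9.800 → a = ∂T/∂x = -0.0009800
Back-substitute: b = ∂T/∂y = +0.005500.
Steepest decrease is along −∇f = (+0.0009800 E, -0.005500 N) → south.

S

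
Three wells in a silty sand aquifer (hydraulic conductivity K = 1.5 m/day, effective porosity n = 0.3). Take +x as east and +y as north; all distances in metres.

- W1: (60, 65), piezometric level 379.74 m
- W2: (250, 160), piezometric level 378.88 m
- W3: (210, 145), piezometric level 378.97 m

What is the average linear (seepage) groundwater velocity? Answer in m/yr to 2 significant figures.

Three-point gradient (reference W1): Δ to W2 = (190, 95, -0.86), Δ to W3 = (150, 80, -0.77).
∂h/∂x = +0.004579, ∂h/∂y = -0.01821 (det = 950).
|∇h| = √(0.004579² + -0.01821²) = 0.01878
Seepage velocity v = K·i/n = 1.5 × 0.01878 / 0.3 = 0.0939 m/day = 34.3 m/yr.

34 m/yr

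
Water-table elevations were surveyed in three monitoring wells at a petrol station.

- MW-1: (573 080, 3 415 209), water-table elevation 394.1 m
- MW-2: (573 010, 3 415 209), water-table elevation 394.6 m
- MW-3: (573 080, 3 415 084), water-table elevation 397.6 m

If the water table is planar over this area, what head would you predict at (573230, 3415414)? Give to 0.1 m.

∂h/∂x = (394.6 − 394.1) / (573010 − 573080) = -0.007143
∂h/∂y = (397.6 − 394.1) / (3415084 − 3415209) = -0.02800
h(573230, 3415414) = 394.1 + (-0.007143)·(150) + (-0.02800)·(205) = 394.1 -1.071 -5.740 = 387.289 m.

387.3 m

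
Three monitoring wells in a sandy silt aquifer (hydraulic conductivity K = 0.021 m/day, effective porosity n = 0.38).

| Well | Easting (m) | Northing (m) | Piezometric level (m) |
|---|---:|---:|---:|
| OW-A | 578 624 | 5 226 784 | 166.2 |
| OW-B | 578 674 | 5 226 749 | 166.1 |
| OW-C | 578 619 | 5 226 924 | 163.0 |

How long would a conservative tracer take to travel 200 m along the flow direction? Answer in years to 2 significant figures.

Taking OW-A as reference: OW-B−OW-A = (50, -35, -0.1); OW-C−OW-A = (-5, 140, -3.2).
Solve a·Δx + b·Δy = Δh: det = 50·140 − (-5)·(-35) = 6825.
∂h/∂x = [(-0.1)·140 − (-3.2)·(-35)] / 6825 = -0.01846
∂h/∂y = [50·(-3.2) − (-5)·(-0.1)] / 6825 = -0.02352
|∇h| = √(-0.01846² + -0.02352²) = 0.0299
Seepage velocity v = K·i/n = 0.021 × 0.0299 / 0.38 = 0.001652 m/day.
t = 200 / 0.001652 = 1.211e+05 days = 332 years.

330 years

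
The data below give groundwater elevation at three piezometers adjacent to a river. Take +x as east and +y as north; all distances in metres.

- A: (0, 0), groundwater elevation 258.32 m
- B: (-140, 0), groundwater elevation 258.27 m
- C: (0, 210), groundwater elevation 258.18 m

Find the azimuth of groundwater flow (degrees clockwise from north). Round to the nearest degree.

332°

∂h/∂x = (258.27 − 258.32) / (-140 − 0) = +0.0003571
∂h/∂y = (258.18 − 258.32) / (210 − 0) = -0.0006667
Flow direction (−∇h) has components (-0.0003571 E, +0.0006667 N).
Azimuth = atan2(E, N) = atan2(-0.0003571, +0.0006667) = 331.8° ≈ 332°.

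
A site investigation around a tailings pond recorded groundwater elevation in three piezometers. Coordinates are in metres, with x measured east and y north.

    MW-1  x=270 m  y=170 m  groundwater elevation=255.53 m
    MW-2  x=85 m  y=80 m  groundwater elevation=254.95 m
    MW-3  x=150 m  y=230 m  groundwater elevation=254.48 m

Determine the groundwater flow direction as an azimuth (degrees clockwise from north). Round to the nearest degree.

314°

Three-point gradient (reference MW-1): Δ to MW-2 = (-185, -90, -0.58), Δ to MW-3 = (-120, 60, -1.05).
∂h/∂x = +0.005904, ∂h/∂y = -0.005692 (det = -21900).
Flow direction (−∇h) has components (-0.005904 E, +0.005692 N).
Azimuth = atan2(E, N) = atan2(-0.005904, +0.005692) = 314.0° ≈ 314°.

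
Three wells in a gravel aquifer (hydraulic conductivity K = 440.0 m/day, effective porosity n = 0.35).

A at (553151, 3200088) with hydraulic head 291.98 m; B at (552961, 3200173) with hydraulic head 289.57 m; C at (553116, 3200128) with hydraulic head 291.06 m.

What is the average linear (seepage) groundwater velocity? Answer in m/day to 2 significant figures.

25 m/day

With h = a·x + b·y + c and A as origin, the differences give:
  (-190)·a + 85·b = -2.41
  (-35)·a + 40·b = -0.92
Eliminate b (×40 and ×85, subtract): -4625·a = -18.200 → a = ∂h/∂x = +0.003935
Back-substitute: b = ∂h/∂y = -0.01956.
|∇h| = √(0.003935² + -0.01956²) = 0.01995
Seepage velocity v = K·i/n = 440.0 × 0.01995 / 0.35 = 25.08 m/day.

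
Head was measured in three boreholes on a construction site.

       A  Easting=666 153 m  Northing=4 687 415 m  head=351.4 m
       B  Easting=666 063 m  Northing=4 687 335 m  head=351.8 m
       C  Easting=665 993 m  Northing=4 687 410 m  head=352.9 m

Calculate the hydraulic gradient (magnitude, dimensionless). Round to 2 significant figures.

0.011

Three-point gradient (reference A): Δ to B = (-90, -80, +0.4), Δ to C = (-160, -5, +1.5).
∂h/∂x = -0.009555, ∂h/∂y = +0.005749 (det = -12350).
|∇h| = √(-0.009555² + 0.005749²) = 0.01115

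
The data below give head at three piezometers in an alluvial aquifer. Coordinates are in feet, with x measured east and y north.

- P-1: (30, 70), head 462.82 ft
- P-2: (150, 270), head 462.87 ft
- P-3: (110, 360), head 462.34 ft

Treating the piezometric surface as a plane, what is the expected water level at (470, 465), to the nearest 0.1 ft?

464.1 ft

With h = a·x + b·y + c and P-1 as origin, the differences give:
  120·a + 200·b = +0.05
  80·a + 290·b = -0.48
Eliminate b (×290 and ×200, subtract): 18800·a = 110.500 → a = ∂h/∂x = +0.005878
Back-substitute: b = ∂h/∂y = -0.003277.
h(470, 465) = 462.82 + (+0.005878)·(440) + (-0.003277)·(395) = 462.82 +2.586 -1.294 = 464.112 ft.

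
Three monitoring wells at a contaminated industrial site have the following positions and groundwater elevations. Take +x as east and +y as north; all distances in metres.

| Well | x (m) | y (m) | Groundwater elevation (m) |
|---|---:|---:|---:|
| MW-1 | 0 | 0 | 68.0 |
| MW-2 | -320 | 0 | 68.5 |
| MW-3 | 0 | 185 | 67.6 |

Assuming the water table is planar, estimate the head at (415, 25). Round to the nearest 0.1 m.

∂h/∂x = (68.5 − 68.0) / (-320 − 0) = -0.001563
∂h/∂y = (67.6 − 68.0) / (185 − 0) = -0.002162
h(415, 25) = 68.0 + (-0.001563)·(415) + (-0.002162)·(25) = 68.0 -0.648 -0.054 = 67.298 m.

67.3 m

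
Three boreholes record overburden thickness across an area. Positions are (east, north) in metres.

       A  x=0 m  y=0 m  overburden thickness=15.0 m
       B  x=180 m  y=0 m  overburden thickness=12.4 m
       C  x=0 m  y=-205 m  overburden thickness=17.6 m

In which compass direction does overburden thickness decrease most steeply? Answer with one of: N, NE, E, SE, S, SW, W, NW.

∂d/∂x = (12.4 − 15.0) / (180 − 0) = -0.01444
∂d/∂y = (17.6 − 15.0) / (-205 − 0) = -0.01268
Steepest decrease is along −∇f = (+0.01444 E, +0.01268 N) → northeast.

NE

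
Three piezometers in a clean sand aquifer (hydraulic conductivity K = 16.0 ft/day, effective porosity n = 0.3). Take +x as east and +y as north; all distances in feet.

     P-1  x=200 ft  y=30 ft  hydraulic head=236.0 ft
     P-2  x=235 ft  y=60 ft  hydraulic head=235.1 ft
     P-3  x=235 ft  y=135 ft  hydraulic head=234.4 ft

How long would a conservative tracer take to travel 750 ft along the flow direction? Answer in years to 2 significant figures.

1.9 years

With h = a·x + b·y + c and P-1 as origin, the differences give:
  35·a + 30·b = -0.9
  35·a + 105·b = -1.6
Eliminate b (×105 and ×30, subtract): 2625·a = -46.50 → a = ∂h/∂x = -0.01771
Back-substitute: b = ∂h/∂y = -0.009333.
|∇h| = √(-0.01771² + -0.009333²) = 0.02002
Seepage velocity v = K·i/n = 16.0 × 0.02002 / 0.3 = 1.068 ft/day.
t = 750 / 1.068 = 702.2 days = 1.92 years.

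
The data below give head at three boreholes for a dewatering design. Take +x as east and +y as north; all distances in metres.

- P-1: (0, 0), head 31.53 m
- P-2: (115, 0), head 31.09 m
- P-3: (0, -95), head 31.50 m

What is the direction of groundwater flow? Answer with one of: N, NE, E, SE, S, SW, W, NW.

E

∂h/∂x = (31.09 − 31.53) / (115 − 0) = -0.003826
∂h/∂y = (31.50 − 31.53) / (-95 − 0) = +0.0003158
Flow = −∇h = (+0.003826 east, -0.0003158 north), which points east.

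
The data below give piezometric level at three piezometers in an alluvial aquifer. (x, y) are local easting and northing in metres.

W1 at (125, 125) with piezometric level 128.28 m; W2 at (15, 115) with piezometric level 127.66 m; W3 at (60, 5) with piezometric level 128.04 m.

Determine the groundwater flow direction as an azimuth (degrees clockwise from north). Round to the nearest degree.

281°

With h = a·x + b·y + c and W1 as origin, the differences give:
  (-110)·a + (-10)·b = -0.62
  (-65)·a + (-120)·b = -0.24
Eliminate b (×(-120) and ×(-10), subtract): 12550·a = 72.000 → a = ∂h/∂x = +0.005737
Back-substitute: b = ∂h/∂y = -0.001108.
Flow direction (−∇h) has components (-0.005737 E, +0.001108 N).
Azimuth = atan2(E, N) = atan2(-0.005737, +0.001108) = 280.9° ≈ 281°.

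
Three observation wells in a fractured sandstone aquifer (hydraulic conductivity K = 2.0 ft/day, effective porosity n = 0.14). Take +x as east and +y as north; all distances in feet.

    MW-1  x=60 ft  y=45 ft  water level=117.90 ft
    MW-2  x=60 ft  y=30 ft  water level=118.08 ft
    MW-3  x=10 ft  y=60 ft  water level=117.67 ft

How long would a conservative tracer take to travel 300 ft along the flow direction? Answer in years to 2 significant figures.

Taking MW-1 as reference: MW-2−MW-1 = (0, -15, +0.18); MW-3−MW-1 = (-50, 15, -0.23).
Determinant of the coordinate differences = 0·15 − (-50)·(-15) = -750.
∂h/∂x = [(+0.18)·15 − (-0.23)·(-15)] / -750 = +0.001000
∂h/∂y = [0·(-0.23) − (-50)·(+0.18)] / -750 = -0.01200
|∇h| = √(0.001000² + -0.01200²) = 0.01204
Seepage velocity v = K·i/n = 2.0 × 0.01204 / 0.14 = 0.172 ft/day.
t = 300 / 0.172 = 1744 days = 4.77 years.

4.8 years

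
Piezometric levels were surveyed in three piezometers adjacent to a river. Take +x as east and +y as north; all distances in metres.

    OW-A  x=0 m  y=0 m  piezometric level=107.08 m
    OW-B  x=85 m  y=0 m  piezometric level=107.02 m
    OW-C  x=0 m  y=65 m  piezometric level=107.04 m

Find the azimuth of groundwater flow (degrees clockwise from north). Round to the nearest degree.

∂h/∂x = (107.02 − 107.08) / (85 − 0) = -0.0007059
∂h/∂y = (107.04 − 107.08) / (65 − 0) = -0.0006154
Flow direction (−∇h) has components (+0.0007059 E, +0.0006154 N).
Azimuth = atan2(E, N) = atan2(+0.0007059, +0.0006154) = 48.9° ≈ 049°.

049°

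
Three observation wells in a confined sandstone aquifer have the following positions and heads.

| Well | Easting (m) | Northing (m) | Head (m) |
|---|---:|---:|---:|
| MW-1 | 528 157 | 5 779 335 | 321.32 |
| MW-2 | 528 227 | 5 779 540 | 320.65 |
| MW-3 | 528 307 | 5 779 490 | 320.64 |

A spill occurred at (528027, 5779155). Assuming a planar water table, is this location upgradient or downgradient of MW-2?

upgradient

With h = a·x + b·y + c and MW-1 as origin, the differences give:
  70·a + 205·b = -0.67
  150·a + 155·b = -0.68
Eliminate b (×155 and ×205, subtract): -19900·a = 35.550 → a = ∂h/∂x = -0.001786
Back-substitute: b = ∂h/∂y = -0.002658.
Head at (528027, 5779155) = 321.32 + (-0.001786)·(-130) + (-0.002658)·(-180) = 322.03 m.
That is higher than the 320.65 m at MW-2, so the point is upgradient.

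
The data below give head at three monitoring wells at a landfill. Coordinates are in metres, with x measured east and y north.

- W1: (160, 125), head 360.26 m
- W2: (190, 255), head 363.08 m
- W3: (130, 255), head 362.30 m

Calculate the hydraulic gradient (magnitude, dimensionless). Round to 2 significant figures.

Differences from W1: to W2 (Δx, Δy, Δh) = (30, 130, +2.82); to W3 = (-30, 130, +2.04).
Solve a·Δx + b·Δy = Δh: det = 30·130 − (-30)·130 = 7800.
∂h/∂x = [(+2.82)·130 − (+2.04)·130] / 7800 = +0.01300
∂h/∂y = [30·(+2.04) − (-30)·(+2.82)] / 7800 = +0.01869
|∇h| = √(0.01300² + 0.01869²) = 0.02277

0.023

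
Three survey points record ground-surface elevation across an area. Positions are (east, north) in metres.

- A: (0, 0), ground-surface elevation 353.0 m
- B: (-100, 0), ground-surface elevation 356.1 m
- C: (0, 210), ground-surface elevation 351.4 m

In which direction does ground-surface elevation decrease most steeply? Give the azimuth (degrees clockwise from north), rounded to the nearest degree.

076°

∂z/∂x = (356.1 − 353.0) / (-100 − 0) = -0.03100
∂z/∂y = (351.4 − 353.0) / (210 − 0) = -0.007619
Steepest decrease is along −∇f: components (+0.03100 E, +0.007619 N).
Azimuth = atan2(+0.03100, +0.007619) = 76.2° ≈ 076°.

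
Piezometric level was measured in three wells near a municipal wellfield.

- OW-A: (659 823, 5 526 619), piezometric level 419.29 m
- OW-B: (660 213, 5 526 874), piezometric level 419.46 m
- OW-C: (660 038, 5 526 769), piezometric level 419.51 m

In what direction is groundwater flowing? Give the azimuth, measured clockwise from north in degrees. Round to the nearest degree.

With h = a·x + b·y + c and OW-A as origin, the differences give:
  390·a + 255·b = +0.17
  215·a + 150·b = +0.22
Eliminate b (×150 and ×255, subtract): 3675·a = -30.600 → a = ∂h/∂x = -0.008327
Back-substitute: b = ∂h/∂y = +0.01340.
Flow direction (−∇h) has components (+0.008327 E, -0.01340 N).
Azimuth = atan2(E, N) = atan2(+0.008327, -0.01340) = 148.1° ≈ 148°.

148°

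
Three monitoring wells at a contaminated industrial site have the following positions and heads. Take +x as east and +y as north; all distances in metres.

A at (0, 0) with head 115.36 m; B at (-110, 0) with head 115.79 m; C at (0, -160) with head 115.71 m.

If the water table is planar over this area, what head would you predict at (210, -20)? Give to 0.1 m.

114.6 m

∂h/∂x = (115.79 − 115.36) / (-110 − 0) = -0.003909
∂h/∂y = (115.71 − 115.36) / (-160 − 0) = -0.002187
h(210, -20) = 115.36 + (-0.003909)·(210) + (-0.002187)·(-20) = 115.36 -0.821 +0.044 = 114.583 m.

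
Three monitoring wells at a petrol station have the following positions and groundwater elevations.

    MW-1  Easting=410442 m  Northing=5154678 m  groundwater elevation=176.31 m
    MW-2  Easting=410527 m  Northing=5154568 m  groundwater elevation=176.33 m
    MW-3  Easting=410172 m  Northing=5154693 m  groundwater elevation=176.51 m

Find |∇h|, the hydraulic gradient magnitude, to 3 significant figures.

0.00111

Differences from MW-1: to MW-2 (Δx, Δy, Δh) = (85, -110, +0.02); to MW-3 = (-270, 15, +0.20).
Determinant of the coordinate differences = 85·15 − (-270)·(-110) = -28425.
∂h/∂x = [(+0.02)·15 − (+0.20)·(-110)] / -28425 = -0.0007845
∂h/∂y = [85·(+0.20) − (-270)·(+0.02)] / -28425 = -0.0007880
|∇h| = √(-0.0007845² + -0.0007880²) = 0.001112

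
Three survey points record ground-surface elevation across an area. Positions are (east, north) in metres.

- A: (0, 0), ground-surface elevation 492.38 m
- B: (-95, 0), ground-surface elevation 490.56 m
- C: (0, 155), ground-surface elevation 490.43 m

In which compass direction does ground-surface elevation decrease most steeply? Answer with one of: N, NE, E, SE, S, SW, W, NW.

NW

∂z/∂x = (490.56 − 492.38) / (-95 − 0) = +0.01916
∂z/∂y = (490.43 − 492.38) / (155 − 0) = -0.01258
Steepest decrease is along −∇f = (-0.01916 E, +0.01258 N) → northwest.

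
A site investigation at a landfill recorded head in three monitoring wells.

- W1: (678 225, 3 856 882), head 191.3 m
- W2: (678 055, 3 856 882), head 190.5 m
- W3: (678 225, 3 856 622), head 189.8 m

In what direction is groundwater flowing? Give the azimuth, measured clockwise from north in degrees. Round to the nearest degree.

219°

∂h/∂x = (190.5 − 191.3) / (678055 − 678225) = +0.004706
∂h/∂y = (189.8 − 191.3) / (3856622 − 3856882) = +0.005769
Flow direction (−∇h) has components (-0.004706 E, -0.005769 N).
Azimuth = atan2(E, N) = atan2(-0.004706, -0.005769) = 219.2° ≈ 219°.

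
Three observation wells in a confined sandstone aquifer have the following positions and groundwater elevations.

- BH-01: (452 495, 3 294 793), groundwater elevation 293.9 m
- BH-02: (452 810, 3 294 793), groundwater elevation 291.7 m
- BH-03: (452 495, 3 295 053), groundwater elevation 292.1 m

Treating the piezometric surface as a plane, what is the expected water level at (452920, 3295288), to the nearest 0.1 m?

287.5 m

∂h/∂x = (291.7 − 293.9) / (452810 − 452495) = -0.006984
∂h/∂y = (292.1 − 293.9) / (3295053 − 3294793) = -0.006923
h(452920, 3295288) = 293.9 + (-0.006984)·(425) + (-0.006923)·(495) = 293.9 -2.968 -3.427 = 287.505 m.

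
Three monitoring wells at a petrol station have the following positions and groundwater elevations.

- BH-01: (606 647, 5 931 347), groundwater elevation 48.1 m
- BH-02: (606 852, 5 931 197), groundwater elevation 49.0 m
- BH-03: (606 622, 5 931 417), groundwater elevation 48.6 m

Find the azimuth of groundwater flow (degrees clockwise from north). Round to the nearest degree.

With h = a·x + b·y + c and BH-01 as origin, the differences give:
  205·a + (-150)·b = +0.9
  (-25)·a + 70·b = +0.5
Eliminate b (×70 and ×(-150), subtract): 10600·a = 138.00 → a = ∂h/∂x = +0.01302
Back-substitute: b = ∂h/∂y = +0.01179.
Flow direction (−∇h) has components (-0.01302 E, -0.01179 N).
Azimuth = atan2(E, N) = atan2(-0.01302, -0.01179) = 227.8° ≈ 228°.

228°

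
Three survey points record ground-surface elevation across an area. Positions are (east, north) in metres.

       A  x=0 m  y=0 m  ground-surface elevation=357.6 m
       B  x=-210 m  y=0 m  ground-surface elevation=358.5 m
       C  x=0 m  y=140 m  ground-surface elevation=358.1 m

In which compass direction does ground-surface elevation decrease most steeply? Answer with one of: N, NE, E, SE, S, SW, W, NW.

SE

∂z/∂x = (358.5 − 357.6) / (-210 − 0) = -0.004286
∂z/∂y = (358.1 − 357.6) / (140 − 0) = +0.003571
Steepest decrease is along −∇f = (+0.004286 E, -0.003571 N) → southeast.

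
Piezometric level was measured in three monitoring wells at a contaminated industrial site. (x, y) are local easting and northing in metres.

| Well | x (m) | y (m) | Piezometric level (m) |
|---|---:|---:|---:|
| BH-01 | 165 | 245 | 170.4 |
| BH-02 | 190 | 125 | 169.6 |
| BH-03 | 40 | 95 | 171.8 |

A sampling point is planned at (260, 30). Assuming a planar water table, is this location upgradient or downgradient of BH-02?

With h = a·x + b·y + c and BH-01 as origin, the differences give:
  25·a + (-120)·b = -0.8
  (-125)·a + (-150)·b = +1.4
Eliminate b (×(-150) and ×(-120), subtract): -18750·a = 288.00 → a = ∂h/∂x = -0.01536
Back-substitute: b = ∂h/∂y = +0.003467.
Head at (260, 30) = 170.4 + (-0.01536)·(95) + (+0.003467)·(-215) = 168.20 m.
That is lower than the 169.6 m at BH-02, so the point is downgradient.

downgradient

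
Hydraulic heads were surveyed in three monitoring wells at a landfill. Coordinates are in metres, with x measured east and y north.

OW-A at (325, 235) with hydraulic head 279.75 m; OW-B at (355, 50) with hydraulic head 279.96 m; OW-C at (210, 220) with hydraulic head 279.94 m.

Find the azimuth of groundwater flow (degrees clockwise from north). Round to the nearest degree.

Three-point gradient (reference OW-A): Δ to OW-B = (30, -185, +0.21), Δ to OW-C = (-115, -15, +0.19).
∂h/∂x = -0.001473, ∂h/∂y = -0.001374 (det = -21725).
Flow direction (−∇h) has components (+0.001473 E, +0.001374 N).
Azimuth = atan2(E, N) = atan2(+0.001473, +0.001374) = 47.0° ≈ 047°.

047°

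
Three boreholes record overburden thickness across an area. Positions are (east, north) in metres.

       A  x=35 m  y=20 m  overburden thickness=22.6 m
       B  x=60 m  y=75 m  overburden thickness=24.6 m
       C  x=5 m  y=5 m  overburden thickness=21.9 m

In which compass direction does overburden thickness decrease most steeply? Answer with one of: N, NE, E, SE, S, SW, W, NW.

Differences from A: to B (Δx, Δy, Δh) = (25, 55, +2.0); to C = (-30, -15, -0.7).
Solve a·Δx + b·Δy = Δd: det = 25·(-15) − (-30)·55 = 1275.
∂d/∂x = [(+2.0)·(-15) − (-0.7)·55] / 1275 = +0.006667
∂d/∂y = [25·(-0.7) − (-30)·(+2.0)] / 1275 = +0.03333
Steepest decrease is along −∇f = (-0.006667 E, -0.03333 N) → south.

S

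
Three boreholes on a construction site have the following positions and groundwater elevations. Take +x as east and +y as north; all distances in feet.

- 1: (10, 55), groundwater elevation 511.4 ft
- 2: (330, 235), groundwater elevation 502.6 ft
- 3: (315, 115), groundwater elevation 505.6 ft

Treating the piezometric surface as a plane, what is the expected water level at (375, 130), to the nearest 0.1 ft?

Taking 1 as reference: 2−1 = (320, 180, -8.8); 3−1 = (305, 60, -5.8).
Determinant of the coordinate differences = 320·60 − 305·180 = -35700.
∂h/∂x = [(-8.8)·60 − (-5.8)·180] / -35700 = -0.01445
∂h/∂y = [320·(-5.8) − 305·(-8.8)] / -35700 = -0.02319
h(375, 130) = 511.4 + (-0.01445)·(365) + (-0.02319)·(75) = 511.4 -5.276 -1.739 = 504.385 ft.

504.4 ft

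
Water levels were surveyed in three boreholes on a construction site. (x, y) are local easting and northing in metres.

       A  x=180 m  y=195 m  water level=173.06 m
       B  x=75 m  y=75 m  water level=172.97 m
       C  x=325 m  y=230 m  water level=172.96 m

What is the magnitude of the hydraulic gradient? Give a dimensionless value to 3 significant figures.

With h = a·x + b·y + c and A as origin, the differences give:
  (-105)·a + (-120)·b = -0.09
  145·a + 35·b = -0.10
Eliminate b (×35 and ×(-120), subtract): 13725·a = -15.150 → a = ∂h/∂x = -0.001104
Back-substitute: b = ∂h/∂y = +0.001716.
|∇h| = √(-0.001104² + 0.001716²) = 0.00204

0.00204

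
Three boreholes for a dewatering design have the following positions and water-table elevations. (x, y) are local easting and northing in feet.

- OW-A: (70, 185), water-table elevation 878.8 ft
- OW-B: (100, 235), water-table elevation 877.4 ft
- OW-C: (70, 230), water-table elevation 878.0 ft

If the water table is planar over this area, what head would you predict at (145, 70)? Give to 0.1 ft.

879.6 ft

With h = a·x + b·y + c and OW-A as origin, the differences give:
  30·a + 50·b = -1.4
  0·a + 45·b = -0.8
Eliminate b (×45 and ×50, subtract): 1350·a = -23.00 → a = ∂h/∂x = -0.01704
Back-substitute: b = ∂h/∂y = -0.01778.
h(145, 70) = 878.8 + (-0.01704)·(75) + (-0.01778)·(-115) = 878.8 -1.278 +2.044 = 879.567 ft.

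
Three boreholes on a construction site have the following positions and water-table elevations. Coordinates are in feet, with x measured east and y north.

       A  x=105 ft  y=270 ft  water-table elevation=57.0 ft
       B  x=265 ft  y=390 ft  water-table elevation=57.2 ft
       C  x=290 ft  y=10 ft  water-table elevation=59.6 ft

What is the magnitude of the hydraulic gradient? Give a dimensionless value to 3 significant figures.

0.00824

With h = a·x + b·y + c and A as origin, the differences give:
  160·a + 120·b = +0.2
  185·a + (-260)·b = +2.6
Eliminate b (×(-260) and ×120, subtract): -63800·a = -364.00 → a = ∂h/∂x = +0.005705
Back-substitute: b = ∂h/∂y = -0.005940.
|∇h| = √(0.005705² + -0.005940²) = 0.008236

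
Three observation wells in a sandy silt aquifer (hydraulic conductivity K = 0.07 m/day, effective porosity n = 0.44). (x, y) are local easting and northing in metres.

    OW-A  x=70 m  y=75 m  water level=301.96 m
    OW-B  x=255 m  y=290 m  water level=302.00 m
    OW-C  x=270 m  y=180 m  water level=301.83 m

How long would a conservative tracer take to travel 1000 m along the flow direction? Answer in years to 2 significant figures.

With h = a·x + b·y + c and OW-A as origin, the differences give:
  185·a + 215·b = +0.04
  200·a + 105·b = -0.13
Eliminate b (×105 and ×215, subtract): -23575·a = 32.150 → a = ∂h/∂x = -0.001364
Back-substitute: b = ∂h/∂y = +0.001359.
|∇h| = √(-0.001364² + 0.001359²) = 0.001925
Seepage velocity v = K·i/n = 0.07 × 0.001925 / 0.44 = 0.0003063 m/day.
t = 1000 / 0.0003063 = 3.265e+06 days = 8.94e+03 years.

8900 years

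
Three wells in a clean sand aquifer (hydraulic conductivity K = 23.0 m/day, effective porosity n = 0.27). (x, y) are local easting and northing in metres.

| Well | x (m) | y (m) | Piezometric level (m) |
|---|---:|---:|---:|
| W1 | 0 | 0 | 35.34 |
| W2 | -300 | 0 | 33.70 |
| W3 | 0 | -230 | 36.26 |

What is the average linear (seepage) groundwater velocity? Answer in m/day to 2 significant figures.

0.58 m/day

∂h/∂x = (33.70 − 35.34) / (-300 − 0) = +0.005467
∂h/∂y = (36.26 − 35.34) / (-230 − 0) = -0.004000
|∇h| = √(0.005467² + -0.004000²) = 0.006774
Seepage velocity v = K·i/n = 23.0 × 0.006774 / 0.27 = 0.577 m/day.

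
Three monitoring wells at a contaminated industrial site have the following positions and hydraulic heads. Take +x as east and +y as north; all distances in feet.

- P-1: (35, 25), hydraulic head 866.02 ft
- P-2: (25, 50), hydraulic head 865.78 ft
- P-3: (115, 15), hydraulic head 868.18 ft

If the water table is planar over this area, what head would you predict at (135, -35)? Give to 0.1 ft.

868.7 ft

With h = a·x + b·y + c and P-1 as origin, the differences give:
  (-10)·a + 25·b = -0.24
  80·a + (-10)·b = +2.16
Eliminate b (×(-10) and ×25, subtract): -1900·a = -51.600 → a = ∂h/∂x = +0.02716
Back-substitute: b = ∂h/∂y = +0.001263.
h(135, -35) = 866.02 + (+0.02716)·(100) + (+0.001263)·(-60) = 866.02 +2.716 -0.076 = 868.660 ft.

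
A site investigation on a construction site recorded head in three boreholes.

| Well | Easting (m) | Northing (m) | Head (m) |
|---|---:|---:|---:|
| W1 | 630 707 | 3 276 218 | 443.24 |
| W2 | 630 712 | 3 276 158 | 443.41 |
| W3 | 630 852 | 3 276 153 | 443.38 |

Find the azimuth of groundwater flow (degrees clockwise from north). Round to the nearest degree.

006°

Three-point gradient (reference W1): Δ to W2 = (5, -60, +0.17), Δ to W3 = (145, -65, +0.14).
∂h/∂x = -0.0003164, ∂h/∂y = -0.002860 (det = 8375).
Flow direction (−∇h) has components (+0.0003164 E, +0.002860 N).
Azimuth = atan2(E, N) = atan2(+0.0003164, +0.002860) = 6.3° ≈ 006°.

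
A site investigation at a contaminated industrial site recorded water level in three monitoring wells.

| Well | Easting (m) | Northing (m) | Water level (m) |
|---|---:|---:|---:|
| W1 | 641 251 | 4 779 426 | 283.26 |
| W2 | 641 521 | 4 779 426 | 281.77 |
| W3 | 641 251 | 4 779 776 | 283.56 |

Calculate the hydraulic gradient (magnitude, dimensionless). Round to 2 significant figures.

0.0056

∂h/∂x = (281.77 − 283.26) / (641521 − 641251) = -0.005519
∂h/∂y = (283.56 − 283.26) / (4779776 − 4779426) = +0.0008571
|∇h| = √(-0.005519² + 0.0008571²) = 0.005585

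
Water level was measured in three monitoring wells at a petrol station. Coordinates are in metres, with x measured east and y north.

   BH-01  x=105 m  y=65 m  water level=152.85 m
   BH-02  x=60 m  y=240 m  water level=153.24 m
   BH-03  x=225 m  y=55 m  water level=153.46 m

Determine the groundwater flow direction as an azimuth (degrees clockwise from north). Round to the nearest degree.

Differences from BH-01: to BH-02 (Δx, Δy, Δh) = (-45, 175, +0.39); to BH-03 = (120, -10, +0.61).
Solve a·Δx + b·Δy = Δh: det = (-45)·(-10) − 120·175 = -20550.
∂h/∂x = [(+0.39)·(-10) − (+0.61)·175] / -20550 = +0.005384
∂h/∂y = [(-45)·(+0.61) − 120·(+0.39)] / -20550 = +0.003613
Flow direction (−∇h) has components (-0.005384 E, -0.003613 N).
Azimuth = atan2(E, N) = atan2(-0.005384, -0.003613) = 236.1° ≈ 236°.

236°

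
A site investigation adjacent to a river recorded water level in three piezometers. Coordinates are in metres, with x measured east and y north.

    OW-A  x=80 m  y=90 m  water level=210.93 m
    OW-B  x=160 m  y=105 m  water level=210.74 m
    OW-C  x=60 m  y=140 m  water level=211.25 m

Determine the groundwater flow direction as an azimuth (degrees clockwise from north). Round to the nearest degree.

Differences from OW-A: to OW-B (Δx, Δy, Δh) = (80, 15, -0.19); to OW-C = (-20, 50, +0.32).
Determinant of the coordinate differences = 80·50 − (-20)·15 = 4300.
∂h/∂x = [(-0.19)·50 − (+0.32)·15] / 4300 = -0.003326
∂h/∂y = [80·(+0.32) − (-20)·(-0.19)] / 4300 = +0.005070
Flow direction (−∇h) has components (+0.003326 E, -0.005070 N).
Azimuth = atan2(E, N) = atan2(+0.003326, -0.005070) = 146.7° ≈ 147°.

147°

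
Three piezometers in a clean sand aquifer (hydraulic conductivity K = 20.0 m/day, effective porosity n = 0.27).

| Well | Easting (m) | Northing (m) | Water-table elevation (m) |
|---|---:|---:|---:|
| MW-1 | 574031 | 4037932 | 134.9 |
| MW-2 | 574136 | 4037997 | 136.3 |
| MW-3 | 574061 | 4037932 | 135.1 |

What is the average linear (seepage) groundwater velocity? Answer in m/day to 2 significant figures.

Three-point gradient (reference MW-1): Δ to MW-2 = (105, 65, +1.4), Δ to MW-3 = (30, 0, +0.2).
∂h/∂x = +0.006667, ∂h/∂y = +0.01077 (det = -1950).
|∇h| = √(0.006667² + 0.01077²) = 0.01267
Seepage velocity v = K·i/n = 20.0 × 0.01267 / 0.27 = 0.9385 m/day.

0.94 m/day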